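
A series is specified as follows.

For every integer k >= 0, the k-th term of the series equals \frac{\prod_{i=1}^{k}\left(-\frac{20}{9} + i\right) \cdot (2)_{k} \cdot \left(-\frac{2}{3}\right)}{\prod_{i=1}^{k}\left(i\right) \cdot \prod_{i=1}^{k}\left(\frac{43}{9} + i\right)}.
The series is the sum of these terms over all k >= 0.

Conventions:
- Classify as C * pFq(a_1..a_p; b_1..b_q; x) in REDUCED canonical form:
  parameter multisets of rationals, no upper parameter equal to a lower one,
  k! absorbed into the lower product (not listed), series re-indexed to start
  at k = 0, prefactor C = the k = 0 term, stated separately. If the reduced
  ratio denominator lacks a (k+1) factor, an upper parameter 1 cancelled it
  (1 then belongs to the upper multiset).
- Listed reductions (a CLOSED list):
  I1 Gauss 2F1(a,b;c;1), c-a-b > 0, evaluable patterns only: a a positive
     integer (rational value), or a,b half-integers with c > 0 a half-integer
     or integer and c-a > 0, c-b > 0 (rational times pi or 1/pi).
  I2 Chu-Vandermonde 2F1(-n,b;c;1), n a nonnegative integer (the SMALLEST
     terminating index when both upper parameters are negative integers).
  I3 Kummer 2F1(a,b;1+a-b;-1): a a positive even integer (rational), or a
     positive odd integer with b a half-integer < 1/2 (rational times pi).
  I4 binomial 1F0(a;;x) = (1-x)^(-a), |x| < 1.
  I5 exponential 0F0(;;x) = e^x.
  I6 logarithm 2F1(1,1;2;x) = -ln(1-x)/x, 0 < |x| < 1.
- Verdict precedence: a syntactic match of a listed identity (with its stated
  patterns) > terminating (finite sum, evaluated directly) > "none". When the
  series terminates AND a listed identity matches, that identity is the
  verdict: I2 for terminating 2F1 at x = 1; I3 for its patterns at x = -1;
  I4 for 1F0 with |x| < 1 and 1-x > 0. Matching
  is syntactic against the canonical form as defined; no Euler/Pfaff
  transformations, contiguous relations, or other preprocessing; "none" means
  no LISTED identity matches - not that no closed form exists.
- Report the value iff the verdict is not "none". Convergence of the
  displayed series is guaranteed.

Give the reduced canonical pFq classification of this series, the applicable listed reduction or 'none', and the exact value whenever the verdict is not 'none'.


Prefactor -\frac{2}{3}, argument 1: 2F1 with upper {-\frac{11}{9}, 2} over lower {\frac{52}{9}}. Verdict (x = 1): the Gauss summation I1 applies (x = 1: the Gamma ratio telescopes since c-a-b = 5 > 0 and a = 2 in Z>0). Hence: -\frac{1462}{3645}.

Structural cue: t_0 = -\frac{2}{3} here, and the running product (prefactor -2/3) telescopes to a rising factorial.
Ratio: r(k) = 1 * (k-\frac{11}{9}) (k+2) / [(k+\frac{52}{9}) (k+1)] ; factor over Q: parameters, x = 1, and C = -\frac{2}{3}.


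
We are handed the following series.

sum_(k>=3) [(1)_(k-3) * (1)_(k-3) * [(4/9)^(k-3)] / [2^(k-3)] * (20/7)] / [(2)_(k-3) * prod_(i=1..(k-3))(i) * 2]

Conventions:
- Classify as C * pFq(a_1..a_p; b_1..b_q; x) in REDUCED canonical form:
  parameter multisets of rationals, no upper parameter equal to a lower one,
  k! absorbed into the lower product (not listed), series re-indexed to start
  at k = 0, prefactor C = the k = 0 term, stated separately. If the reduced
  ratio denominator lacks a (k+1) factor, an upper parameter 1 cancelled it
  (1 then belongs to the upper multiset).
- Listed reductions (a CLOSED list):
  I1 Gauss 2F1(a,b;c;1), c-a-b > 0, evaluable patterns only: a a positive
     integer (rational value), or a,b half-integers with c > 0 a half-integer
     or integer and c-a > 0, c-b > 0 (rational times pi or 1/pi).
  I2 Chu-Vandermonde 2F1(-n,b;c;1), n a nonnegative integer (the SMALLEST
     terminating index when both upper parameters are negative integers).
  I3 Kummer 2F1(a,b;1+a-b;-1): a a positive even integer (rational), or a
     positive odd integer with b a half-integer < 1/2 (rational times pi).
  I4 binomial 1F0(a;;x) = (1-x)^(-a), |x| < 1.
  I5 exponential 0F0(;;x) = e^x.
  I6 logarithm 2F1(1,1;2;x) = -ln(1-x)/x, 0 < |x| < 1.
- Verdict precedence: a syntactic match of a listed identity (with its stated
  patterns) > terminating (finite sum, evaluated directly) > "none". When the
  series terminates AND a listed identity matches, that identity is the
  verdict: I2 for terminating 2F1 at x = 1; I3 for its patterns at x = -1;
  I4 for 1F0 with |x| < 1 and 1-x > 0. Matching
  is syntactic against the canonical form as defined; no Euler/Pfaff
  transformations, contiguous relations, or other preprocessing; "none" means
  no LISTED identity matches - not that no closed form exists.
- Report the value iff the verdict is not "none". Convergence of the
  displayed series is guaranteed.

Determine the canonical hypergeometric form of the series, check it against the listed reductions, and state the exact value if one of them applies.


x = 2/9 here; the reduced form reads 2F1, upper {1, 1}, lower {2}, C = 10/7. Verdict: the logarithmic series (I6) matches (the logarithm: parameters (1,1;2), x = 2/9). Exact value: (-45/7) * ln(7/9).

Key step: t_0 being 10/7, the product of the first k integers (C = 10/7, x = 2/9) is k!.
Ratio: r(k) = (2/9) * (k+1) (k+1) / [(k+2) (k+1)] - rational; roots negated = parameters, x = (2/9), C = 10/7.


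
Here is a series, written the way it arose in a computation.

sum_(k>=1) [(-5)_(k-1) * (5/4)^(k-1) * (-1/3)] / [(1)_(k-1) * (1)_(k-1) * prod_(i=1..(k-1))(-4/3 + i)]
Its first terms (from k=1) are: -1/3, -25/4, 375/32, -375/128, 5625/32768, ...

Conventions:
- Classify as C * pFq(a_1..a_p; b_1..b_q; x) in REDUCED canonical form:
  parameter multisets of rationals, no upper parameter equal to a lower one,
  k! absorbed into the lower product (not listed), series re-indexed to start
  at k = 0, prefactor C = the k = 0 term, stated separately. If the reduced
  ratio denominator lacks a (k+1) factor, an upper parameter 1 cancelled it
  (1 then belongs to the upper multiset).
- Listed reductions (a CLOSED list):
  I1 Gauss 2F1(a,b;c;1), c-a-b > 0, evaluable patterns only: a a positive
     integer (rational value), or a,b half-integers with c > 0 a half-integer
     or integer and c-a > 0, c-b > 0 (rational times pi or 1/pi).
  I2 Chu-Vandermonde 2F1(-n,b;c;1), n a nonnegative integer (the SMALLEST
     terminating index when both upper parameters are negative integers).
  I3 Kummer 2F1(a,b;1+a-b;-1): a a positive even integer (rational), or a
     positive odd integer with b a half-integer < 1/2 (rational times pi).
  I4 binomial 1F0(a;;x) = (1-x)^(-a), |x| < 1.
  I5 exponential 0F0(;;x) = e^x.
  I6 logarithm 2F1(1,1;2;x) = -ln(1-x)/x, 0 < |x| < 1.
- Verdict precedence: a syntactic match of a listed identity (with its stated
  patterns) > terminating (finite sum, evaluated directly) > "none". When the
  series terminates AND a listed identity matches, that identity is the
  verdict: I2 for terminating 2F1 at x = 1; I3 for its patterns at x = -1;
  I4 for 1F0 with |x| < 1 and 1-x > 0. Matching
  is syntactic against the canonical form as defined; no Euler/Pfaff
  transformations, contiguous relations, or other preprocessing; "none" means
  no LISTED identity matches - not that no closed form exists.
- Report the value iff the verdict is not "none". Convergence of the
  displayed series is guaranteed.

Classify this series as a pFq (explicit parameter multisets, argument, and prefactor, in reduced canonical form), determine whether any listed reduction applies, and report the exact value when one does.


x = 5/4 here; the reduced form reads 1F2, upper {-5}, lower {-1/3, 1}, C = -1/3. Verdict: terminating. (-5)_k vanishes past k = 5, leaving a 6-term sum, computed directly. Sum: 10272983/4325376.

Key step: t_0 = -1/3 here, and (1)_k (C = -1/3) is k! itself.
Adjacent-term ratio: r(k) = (5/4) * (k-5) / [(k-1/3) (k+1) (k+1)] - rational in k, leading ratio (5/4); with t_0 = -1/3, classification follows.


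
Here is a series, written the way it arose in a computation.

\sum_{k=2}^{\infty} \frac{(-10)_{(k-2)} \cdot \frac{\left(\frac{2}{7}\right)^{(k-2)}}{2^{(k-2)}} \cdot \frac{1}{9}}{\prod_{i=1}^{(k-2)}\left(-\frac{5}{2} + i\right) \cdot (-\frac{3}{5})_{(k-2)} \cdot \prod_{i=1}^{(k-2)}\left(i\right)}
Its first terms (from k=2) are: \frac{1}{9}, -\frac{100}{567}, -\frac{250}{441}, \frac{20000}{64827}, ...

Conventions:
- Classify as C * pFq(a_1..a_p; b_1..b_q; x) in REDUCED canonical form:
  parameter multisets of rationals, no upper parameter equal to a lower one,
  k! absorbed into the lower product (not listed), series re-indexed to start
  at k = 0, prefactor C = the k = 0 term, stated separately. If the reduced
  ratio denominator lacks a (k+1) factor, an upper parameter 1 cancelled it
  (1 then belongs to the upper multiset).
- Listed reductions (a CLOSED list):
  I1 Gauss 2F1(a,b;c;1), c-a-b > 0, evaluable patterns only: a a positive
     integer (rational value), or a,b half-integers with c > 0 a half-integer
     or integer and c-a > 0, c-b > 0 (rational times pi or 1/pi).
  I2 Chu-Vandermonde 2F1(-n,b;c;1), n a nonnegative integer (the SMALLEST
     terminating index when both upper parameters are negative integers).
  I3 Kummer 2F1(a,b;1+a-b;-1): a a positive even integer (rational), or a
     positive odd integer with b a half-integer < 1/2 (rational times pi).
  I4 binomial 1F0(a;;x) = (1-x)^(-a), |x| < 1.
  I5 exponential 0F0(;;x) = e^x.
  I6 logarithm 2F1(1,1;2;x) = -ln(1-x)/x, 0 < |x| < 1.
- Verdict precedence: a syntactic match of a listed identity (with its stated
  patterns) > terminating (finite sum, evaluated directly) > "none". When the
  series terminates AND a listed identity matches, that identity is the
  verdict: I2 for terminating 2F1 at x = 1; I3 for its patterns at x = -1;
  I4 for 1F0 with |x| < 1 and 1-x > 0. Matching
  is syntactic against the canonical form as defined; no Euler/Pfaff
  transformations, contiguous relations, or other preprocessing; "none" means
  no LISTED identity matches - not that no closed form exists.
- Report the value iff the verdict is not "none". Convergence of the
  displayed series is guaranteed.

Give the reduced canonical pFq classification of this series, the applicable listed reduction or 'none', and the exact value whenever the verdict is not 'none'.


Canonical form: C = \frac{1}{9} times 1F2 with upper {-10}, lower {-\frac{3}{2}, -\frac{3}{5}}, x = \frac{1}{7}. Verdict: terminating - no listed pattern fits, but -10 in the upper list cuts the series at k = 10; direct evaluation. Value: -\frac{105345303045768020743439}{305675193131012719488474}.

First insight: x = \frac{1}{7} and the lower running product (C = 1/9, x = 1/7) is a rising factorial.
Consecutive-term ratio: r(k) = \frac{1}{7} * (k-10) / [(k-\frac{3}{2}) (k-\frac{3}{5}) (k+1)] - poly over poly, x = \frac{1}{7} from leading terms; C = \frac{1}{9} at k = 0.


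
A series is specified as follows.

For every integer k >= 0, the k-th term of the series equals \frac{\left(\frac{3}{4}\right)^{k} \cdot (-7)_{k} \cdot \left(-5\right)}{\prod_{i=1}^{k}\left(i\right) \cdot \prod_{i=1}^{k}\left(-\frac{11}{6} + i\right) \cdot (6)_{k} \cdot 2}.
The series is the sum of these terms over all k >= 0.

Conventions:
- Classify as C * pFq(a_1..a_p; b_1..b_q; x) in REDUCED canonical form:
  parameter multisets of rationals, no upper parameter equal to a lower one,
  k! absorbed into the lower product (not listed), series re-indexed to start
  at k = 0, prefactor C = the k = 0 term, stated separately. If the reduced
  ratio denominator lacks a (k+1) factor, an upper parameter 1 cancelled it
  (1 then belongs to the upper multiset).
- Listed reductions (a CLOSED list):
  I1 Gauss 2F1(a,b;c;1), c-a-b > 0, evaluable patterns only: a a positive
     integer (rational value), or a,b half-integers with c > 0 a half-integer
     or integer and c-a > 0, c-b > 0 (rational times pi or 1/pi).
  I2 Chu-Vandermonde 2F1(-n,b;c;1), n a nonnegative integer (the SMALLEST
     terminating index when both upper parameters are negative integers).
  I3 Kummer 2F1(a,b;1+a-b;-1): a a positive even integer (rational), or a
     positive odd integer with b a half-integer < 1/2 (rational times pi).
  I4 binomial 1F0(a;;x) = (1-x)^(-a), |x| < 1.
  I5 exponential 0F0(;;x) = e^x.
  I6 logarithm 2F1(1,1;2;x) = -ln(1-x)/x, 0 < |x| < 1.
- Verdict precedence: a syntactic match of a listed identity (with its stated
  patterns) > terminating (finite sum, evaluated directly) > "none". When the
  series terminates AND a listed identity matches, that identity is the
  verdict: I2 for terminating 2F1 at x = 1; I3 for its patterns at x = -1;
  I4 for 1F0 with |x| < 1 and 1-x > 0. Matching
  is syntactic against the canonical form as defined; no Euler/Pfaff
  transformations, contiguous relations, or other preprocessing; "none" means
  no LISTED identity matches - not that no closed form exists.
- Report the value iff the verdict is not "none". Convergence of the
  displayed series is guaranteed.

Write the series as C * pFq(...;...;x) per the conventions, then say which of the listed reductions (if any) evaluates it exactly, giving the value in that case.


This is -\frac{5}{2} * 1F2(-7; -\frac{5}{6}, 6; \frac{3}{4}) in reduced canonical form. Verdict: terminating. With -7 upstairs the series is a 8-term polynomial sum; evaluated term by term. Its exact value is -\frac{635976464219}{889720832000}.

First insight: x = \frac{3}{4} and the product of the first k integers (C = -5/2, x = 3/4) is k!.
Consecutive-term ratio: r(k) = \frac{3}{4} * (k-7) / [(k-\frac{5}{6}) (k+6) (k+1)] - rational in k. x = \frac{3}{4}; t_0 = -\frac{5}{2}; negate the roots.


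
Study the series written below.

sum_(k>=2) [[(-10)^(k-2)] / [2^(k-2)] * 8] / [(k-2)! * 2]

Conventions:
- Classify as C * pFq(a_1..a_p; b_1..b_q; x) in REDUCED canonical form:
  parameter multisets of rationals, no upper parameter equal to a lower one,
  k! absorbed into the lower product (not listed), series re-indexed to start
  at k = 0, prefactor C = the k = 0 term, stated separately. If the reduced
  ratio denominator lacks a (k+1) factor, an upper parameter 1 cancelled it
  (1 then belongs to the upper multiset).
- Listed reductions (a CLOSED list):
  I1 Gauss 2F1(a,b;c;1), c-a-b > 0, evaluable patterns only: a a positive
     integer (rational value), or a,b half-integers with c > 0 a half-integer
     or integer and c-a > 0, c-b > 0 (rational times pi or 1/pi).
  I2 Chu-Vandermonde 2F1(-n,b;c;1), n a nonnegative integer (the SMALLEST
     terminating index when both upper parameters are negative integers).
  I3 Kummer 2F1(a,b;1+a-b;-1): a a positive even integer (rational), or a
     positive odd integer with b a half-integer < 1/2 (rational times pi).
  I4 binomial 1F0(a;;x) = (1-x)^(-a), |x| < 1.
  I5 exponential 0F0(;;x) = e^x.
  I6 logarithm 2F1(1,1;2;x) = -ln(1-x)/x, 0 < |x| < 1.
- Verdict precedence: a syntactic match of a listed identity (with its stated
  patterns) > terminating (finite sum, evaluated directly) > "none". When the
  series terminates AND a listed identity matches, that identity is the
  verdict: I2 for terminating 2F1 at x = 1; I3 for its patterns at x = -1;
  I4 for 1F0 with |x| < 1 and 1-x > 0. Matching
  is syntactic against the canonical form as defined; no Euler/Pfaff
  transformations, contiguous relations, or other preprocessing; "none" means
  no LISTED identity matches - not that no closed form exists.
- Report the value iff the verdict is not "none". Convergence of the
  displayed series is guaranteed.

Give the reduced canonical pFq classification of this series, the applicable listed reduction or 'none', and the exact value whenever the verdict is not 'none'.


With C = 4: the canonical form is 0F0(-; -; -5). Verdict: the exponential series (I5) fires (the 0F0 exponential series at x = -5). Exact value: 4 * e^(-5).

Key step: from the first term 4: the two k-th powers (C = 4, x = -5) combine into one argument.
Adjacent-term ratio: r(k) = (-5) * 1 / [(k+1)] ; factor over Q: parameters, x = (-5), and C = 4.


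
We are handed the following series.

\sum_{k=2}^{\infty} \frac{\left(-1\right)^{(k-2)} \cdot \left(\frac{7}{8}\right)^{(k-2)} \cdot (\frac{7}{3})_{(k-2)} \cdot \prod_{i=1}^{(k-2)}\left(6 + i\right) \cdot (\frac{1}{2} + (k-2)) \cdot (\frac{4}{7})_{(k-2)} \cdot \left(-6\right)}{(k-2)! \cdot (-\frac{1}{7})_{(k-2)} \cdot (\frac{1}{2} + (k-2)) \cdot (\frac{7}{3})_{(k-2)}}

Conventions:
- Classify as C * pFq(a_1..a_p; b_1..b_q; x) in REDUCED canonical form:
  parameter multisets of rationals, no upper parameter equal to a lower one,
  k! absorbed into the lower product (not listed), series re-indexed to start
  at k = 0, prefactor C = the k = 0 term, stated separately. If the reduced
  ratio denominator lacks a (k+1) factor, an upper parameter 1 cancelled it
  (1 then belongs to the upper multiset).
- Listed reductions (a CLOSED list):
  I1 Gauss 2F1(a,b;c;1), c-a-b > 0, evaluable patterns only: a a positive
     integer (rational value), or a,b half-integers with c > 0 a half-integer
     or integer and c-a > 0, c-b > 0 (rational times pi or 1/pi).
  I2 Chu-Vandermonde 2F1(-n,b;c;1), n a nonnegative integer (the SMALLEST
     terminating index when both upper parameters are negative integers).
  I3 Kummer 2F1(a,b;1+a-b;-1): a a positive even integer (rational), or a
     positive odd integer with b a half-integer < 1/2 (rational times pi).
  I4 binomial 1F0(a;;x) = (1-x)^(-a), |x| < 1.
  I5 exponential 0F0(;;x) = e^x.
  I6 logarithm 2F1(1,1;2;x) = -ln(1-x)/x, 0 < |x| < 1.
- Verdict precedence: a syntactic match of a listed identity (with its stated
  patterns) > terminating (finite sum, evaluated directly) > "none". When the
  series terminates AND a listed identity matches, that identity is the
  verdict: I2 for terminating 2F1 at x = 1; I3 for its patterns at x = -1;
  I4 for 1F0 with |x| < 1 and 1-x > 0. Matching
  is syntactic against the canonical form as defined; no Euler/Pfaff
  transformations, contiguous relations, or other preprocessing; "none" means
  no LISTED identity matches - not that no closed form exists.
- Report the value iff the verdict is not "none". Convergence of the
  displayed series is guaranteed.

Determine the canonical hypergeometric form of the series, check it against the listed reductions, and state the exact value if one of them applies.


The series (x = -\frac{7}{8}) is 2F1: upper {\frac{4}{7}, 7}, lower {-\frac{1}{7}}, prefactor -6. Verdict: none. A 2F1 with upper {\frac{4}{7}, 7} fits none of I1-I6 at x = -\frac{7}{8}; the sum runs forever.

Structural cue: t_0 being -6, the (-1)^k factor (C = -6, x = -7/8) folds into the argument's sign.
Step ratio: r(k) = -\frac{7}{8} * (k+\frac{4}{7}) (k+7) / [(k-\frac{1}{7}) (k+1)] ; factor over Q: parameters, x = -\frac{7}{8}, and C = -6.


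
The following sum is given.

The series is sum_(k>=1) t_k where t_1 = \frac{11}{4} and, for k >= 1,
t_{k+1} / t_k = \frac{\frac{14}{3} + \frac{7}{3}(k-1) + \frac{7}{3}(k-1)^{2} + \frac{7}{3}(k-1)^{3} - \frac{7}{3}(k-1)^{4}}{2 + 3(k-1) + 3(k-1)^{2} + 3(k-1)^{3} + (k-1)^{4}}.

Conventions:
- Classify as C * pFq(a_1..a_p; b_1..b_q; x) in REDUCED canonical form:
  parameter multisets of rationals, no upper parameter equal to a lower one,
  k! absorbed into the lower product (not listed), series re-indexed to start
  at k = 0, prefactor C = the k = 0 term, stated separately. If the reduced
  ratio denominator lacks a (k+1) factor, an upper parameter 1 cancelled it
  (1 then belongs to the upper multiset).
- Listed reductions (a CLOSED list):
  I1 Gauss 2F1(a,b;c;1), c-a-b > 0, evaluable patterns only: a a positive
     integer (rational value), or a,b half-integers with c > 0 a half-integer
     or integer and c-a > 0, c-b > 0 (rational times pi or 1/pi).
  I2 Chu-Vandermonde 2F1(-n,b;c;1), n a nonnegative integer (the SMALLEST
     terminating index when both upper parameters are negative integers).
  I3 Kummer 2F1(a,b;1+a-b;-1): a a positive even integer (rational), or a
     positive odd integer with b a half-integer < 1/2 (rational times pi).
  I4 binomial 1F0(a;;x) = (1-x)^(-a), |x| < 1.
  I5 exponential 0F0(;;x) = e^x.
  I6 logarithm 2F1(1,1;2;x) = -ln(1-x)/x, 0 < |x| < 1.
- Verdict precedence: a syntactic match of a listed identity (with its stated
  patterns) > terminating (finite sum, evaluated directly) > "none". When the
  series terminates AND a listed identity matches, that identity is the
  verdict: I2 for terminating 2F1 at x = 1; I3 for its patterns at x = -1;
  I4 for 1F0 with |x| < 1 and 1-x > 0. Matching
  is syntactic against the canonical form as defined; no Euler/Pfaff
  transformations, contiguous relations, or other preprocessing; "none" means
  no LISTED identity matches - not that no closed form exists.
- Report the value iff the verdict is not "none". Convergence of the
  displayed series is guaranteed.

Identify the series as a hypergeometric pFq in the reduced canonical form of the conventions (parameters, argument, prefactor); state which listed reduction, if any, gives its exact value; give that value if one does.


Classification (C = \frac{11}{4}): 2F1 with upper {-2, 1}, lower {2}, argument x = -\frac{7}{3}. Verdict: terminating at k = 2: the factor (-2)_k kills every later term; summing the 3 survivors is exact. Sum: \frac{1529}{108}.

Key observation: x = -\frac{7}{3} and factor the ratio over Q (C = 11/4): negated roots = parameters.
Consecutive-term ratio: r(k) = -\frac{7}{3} * (k-2) (k+1) / [(k+2) (k+1)] - rational; roots negated = parameters, x = -\frac{7}{3}, C = \frac{11}{4}.


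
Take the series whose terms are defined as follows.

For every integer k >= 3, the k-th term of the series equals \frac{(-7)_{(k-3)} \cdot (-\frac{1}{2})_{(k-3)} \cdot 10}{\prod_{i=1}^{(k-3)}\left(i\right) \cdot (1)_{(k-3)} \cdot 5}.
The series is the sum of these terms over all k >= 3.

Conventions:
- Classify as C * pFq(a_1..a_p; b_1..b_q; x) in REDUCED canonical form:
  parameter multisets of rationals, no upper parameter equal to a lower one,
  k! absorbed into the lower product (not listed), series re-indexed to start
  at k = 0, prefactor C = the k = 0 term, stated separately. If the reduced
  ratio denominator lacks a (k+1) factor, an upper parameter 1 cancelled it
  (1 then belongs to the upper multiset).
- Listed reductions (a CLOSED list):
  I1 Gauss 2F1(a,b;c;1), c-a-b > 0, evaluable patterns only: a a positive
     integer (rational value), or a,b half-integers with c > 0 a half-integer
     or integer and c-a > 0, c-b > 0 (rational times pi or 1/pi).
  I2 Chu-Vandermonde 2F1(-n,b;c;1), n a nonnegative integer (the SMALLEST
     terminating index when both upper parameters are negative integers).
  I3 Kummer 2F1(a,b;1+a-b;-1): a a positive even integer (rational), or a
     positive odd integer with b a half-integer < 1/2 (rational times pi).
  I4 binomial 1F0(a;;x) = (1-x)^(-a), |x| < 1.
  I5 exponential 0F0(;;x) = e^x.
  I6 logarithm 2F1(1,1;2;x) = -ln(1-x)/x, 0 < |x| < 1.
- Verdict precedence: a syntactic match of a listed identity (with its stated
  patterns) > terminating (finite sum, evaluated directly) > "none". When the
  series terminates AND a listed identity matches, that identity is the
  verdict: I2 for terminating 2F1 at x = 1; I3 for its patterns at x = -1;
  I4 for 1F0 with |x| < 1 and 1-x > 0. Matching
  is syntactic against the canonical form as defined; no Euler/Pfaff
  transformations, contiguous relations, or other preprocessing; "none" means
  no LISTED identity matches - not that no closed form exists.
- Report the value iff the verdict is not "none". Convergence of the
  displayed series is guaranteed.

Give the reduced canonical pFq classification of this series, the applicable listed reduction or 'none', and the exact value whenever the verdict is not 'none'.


Classification (C = 2): 2F1 with upper {-7, -\frac{1}{2}}, lower {1}, argument x = 1. Verdict (x = 1): Vandermonde's identity (I2) applies (terminating 2F1 at x = 1 with n = 7, b = -1/2, c = 1). Its exact value is \frac{6435}{1024}.

Structural cue: from the first term 2: the lower running product (C = 2, x = 1) is a rising factorial.
Term ratio: r(k) = 1 * (k-7) (k-\frac{1}{2}) / [(k+1) (k+1)] - poly over poly, x = 1 from leading terms; C = 2 at k = 0.


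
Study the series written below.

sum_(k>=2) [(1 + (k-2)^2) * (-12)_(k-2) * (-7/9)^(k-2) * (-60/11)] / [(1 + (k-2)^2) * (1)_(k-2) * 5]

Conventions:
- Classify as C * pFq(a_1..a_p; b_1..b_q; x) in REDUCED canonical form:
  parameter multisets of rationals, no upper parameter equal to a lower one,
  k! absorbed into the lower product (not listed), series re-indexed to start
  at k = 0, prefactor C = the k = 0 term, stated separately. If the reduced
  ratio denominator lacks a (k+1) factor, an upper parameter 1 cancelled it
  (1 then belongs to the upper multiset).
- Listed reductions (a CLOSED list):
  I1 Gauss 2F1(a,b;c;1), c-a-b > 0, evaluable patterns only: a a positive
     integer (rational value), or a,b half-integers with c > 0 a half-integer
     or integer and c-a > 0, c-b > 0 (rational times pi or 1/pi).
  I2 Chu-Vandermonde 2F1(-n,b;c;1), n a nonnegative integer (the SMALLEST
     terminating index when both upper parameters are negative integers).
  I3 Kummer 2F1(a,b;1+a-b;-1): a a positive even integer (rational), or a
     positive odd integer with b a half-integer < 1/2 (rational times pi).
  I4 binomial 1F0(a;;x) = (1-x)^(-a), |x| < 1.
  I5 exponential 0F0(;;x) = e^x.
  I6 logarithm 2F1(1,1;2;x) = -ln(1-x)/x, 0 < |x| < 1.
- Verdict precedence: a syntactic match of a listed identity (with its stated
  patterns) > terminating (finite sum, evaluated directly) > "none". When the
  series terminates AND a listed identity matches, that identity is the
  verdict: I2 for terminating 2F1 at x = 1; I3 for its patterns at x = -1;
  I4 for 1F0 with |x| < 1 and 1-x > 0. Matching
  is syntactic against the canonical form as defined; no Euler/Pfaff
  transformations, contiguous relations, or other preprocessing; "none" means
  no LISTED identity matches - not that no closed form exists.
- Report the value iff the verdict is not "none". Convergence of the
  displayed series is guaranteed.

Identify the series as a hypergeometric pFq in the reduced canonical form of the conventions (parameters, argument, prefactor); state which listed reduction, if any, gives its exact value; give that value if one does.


The tell: t_0 = -12/11 here, and striking the common factor k^2 + 1 reduces the term (C = -12/11, x = -7/9).
Adjacent-term ratio: r(k) = (-7/9) * (k-12) / [(k+1)] - rational in k. x = (-7/9); t_0 = -12/11; negate the roots.

Classification (C = -12/11): 1F0 with upper {-12}, lower {-}, argument x = -7/9. Verdict at x = -7/9: binomial (I4) matches (the 1F0 binomial series: exponent 12, x = -7/9). Sum: -1125899906842624/1035574967097.


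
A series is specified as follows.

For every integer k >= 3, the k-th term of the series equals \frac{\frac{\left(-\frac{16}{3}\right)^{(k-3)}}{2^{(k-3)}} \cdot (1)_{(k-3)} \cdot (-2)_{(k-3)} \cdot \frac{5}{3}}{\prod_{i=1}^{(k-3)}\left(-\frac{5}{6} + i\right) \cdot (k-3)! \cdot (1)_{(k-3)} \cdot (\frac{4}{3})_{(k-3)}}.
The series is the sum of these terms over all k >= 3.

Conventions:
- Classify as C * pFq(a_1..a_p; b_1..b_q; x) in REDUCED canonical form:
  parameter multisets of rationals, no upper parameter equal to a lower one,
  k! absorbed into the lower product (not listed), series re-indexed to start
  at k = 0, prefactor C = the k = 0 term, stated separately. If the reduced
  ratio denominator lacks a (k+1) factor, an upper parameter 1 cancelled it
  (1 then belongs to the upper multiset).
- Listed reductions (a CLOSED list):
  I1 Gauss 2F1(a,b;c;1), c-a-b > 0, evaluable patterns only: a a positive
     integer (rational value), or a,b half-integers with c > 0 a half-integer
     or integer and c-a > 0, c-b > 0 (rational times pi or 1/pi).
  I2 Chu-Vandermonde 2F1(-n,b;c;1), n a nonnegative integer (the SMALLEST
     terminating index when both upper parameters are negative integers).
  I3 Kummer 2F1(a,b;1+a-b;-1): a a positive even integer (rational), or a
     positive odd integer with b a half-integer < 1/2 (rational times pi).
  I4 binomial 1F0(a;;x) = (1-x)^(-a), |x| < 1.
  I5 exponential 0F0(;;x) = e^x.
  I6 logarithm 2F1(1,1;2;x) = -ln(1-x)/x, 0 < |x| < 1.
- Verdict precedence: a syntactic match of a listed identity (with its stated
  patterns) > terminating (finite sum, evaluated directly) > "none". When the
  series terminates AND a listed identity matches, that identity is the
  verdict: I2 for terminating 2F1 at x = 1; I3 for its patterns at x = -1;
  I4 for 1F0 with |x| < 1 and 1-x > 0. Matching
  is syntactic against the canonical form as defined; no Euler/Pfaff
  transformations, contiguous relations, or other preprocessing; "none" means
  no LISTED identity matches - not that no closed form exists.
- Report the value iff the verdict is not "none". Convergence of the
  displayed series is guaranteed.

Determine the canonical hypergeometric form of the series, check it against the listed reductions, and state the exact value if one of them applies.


Key observation: x = -\frac{8}{3} and the lower running product (C = 5/3, x = -8/3) is a rising factorial.
Ratio: r(k) = -\frac{8}{3} * (k-2) / [(k+\frac{1}{6}) (k+\frac{4}{3}) (k+1)] ; factor over Q: parameters, x = -\frac{8}{3}, and C = \frac{5}{3}.

Prefactor \frac{5}{3}, argument -\frac{8}{3}: 1F2 with upper {-2} over lower {\frac{1}{6}, \frac{4}{3}}. Verdict: terminating - upper parameter -2 makes this a finite sum (last index 2), evaluated exactly. Hence: \frac{9005}{147}.


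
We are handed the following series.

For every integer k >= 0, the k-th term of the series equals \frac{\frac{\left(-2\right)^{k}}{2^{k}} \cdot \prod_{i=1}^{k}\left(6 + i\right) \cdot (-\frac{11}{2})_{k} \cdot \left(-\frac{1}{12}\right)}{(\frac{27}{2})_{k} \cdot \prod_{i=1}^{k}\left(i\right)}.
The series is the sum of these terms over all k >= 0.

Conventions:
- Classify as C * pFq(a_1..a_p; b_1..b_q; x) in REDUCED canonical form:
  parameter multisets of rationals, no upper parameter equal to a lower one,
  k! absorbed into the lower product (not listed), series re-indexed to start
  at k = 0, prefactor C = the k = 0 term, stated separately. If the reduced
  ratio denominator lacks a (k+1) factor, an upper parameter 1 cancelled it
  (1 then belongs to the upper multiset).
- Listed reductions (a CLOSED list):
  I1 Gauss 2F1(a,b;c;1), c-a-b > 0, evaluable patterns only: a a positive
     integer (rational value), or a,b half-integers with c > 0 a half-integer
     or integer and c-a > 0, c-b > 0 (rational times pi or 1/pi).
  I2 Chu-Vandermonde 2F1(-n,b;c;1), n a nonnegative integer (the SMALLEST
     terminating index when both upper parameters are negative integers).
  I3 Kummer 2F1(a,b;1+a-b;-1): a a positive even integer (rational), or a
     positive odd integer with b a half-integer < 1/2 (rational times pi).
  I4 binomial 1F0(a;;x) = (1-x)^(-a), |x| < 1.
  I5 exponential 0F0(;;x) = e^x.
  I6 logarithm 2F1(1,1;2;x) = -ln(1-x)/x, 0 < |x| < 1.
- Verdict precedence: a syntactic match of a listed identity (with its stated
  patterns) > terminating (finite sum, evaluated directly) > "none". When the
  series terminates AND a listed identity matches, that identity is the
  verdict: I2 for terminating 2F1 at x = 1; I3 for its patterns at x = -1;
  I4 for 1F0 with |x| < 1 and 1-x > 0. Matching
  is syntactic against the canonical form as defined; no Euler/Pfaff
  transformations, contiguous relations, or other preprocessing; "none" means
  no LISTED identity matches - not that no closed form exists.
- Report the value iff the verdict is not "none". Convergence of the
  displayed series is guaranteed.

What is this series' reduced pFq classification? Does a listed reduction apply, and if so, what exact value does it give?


Structural cue: t_0 = -\frac{1}{12} here, and the two k-th powers (prefactor -1/12) combine into one argument.
Ratio: r(k) = -1 * (k-\frac{11}{2}) (k+7) / [(k+\frac{27}{2}) (k+1)] - rational; roots negated = parameters, x = -1, C = -\frac{1}{12}.

With C = -\frac{1}{12}: the canonical form is 2F1(-\frac{11}{2}, 7; \frac{27}{2}; -1). Verdict: Kummer (I3) applies (x = -1; c = \frac{27}{2} equals 1+a-b for upper {-\frac{11}{2}, 7}: listed pattern). Hence: \left(-\frac{929553625}{3221225472}\right) \cdot \pi.


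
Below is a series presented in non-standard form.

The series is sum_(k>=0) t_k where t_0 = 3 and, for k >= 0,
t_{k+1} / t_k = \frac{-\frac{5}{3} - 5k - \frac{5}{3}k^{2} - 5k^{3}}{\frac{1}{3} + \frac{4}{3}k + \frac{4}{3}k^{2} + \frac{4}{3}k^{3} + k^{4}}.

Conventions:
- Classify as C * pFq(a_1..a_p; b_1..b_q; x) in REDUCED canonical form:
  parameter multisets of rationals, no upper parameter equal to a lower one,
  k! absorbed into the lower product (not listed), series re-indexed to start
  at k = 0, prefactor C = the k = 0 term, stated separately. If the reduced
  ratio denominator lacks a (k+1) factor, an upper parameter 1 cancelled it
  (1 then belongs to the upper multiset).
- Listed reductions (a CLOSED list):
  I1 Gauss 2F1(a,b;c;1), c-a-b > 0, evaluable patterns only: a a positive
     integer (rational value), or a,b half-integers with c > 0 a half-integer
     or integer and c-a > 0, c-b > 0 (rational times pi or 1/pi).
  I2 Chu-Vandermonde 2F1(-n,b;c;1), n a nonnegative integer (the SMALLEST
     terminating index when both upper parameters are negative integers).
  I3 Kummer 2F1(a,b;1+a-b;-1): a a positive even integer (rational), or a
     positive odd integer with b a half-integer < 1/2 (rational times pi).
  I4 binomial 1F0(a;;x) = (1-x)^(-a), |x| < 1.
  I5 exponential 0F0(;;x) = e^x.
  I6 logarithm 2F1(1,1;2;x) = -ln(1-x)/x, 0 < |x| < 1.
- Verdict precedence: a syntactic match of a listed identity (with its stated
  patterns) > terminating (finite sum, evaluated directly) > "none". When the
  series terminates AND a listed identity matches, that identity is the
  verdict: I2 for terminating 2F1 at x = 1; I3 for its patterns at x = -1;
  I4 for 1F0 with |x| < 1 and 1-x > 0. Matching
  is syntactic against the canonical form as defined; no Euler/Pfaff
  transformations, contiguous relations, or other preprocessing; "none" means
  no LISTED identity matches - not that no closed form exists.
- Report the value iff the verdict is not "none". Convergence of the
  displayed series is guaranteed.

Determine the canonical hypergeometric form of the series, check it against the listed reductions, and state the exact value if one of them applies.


x = -5 here; the reduced form reads 0F0, upper {-}, lower {-}, C = 3. Verdict (x = -5): the I5 exponential reduction applies (the 0F0 exponential series at x = -5). Value: 3 \cdot e^{-5}.

Key observation: t_0 = 3 here, and cancel k^2 + 1 from the displayed ratio first; then C = 3.
Adjacent-term ratio: r(k) = -5 * 1 / [(k+1)] - rational in k, leading ratio -5; with t_0 = 3, classification follows.


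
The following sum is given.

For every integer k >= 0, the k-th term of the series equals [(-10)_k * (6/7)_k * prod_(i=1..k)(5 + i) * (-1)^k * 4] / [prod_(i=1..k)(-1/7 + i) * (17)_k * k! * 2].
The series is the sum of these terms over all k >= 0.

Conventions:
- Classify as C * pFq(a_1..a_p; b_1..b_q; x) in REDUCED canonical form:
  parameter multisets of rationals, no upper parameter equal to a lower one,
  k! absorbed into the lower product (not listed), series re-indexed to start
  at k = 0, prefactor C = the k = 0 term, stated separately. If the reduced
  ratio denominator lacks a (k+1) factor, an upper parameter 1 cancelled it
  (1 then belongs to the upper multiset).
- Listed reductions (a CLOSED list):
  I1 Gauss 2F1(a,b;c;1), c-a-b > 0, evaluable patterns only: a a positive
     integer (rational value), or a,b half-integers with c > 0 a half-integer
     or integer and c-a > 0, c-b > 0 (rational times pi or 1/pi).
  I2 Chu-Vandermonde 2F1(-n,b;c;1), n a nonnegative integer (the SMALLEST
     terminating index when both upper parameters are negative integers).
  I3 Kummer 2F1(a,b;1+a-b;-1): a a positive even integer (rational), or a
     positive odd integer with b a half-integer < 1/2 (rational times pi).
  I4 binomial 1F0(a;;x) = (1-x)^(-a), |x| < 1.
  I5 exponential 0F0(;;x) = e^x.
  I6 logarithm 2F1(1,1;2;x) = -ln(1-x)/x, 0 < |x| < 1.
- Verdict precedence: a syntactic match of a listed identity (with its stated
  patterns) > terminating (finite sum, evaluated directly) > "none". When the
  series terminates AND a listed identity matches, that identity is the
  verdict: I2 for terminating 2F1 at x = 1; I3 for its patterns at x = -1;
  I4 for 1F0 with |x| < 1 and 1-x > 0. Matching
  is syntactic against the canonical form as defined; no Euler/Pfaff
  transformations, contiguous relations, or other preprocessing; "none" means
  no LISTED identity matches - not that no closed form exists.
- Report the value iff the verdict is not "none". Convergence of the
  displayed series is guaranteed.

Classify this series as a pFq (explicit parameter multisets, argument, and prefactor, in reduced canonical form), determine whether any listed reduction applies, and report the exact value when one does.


With C = 2: the canonical form is 2F1(-10, 6; 17; -1). Verdict at x = -1: Kummer (I3) matches (x = -1; c = 17 equals 1+a-b for upper {-10, 6}: listed pattern). Sum: 56.

The tell: with t_0 = 2, the constant factors (C = 2, x = -1) combine into one prefactor.
Step ratio: r(k) = (-1) * (k-10) (k+6) / [(k+17) (k+1)] - rational; roots negated = parameters, x = (-1), C = 2.


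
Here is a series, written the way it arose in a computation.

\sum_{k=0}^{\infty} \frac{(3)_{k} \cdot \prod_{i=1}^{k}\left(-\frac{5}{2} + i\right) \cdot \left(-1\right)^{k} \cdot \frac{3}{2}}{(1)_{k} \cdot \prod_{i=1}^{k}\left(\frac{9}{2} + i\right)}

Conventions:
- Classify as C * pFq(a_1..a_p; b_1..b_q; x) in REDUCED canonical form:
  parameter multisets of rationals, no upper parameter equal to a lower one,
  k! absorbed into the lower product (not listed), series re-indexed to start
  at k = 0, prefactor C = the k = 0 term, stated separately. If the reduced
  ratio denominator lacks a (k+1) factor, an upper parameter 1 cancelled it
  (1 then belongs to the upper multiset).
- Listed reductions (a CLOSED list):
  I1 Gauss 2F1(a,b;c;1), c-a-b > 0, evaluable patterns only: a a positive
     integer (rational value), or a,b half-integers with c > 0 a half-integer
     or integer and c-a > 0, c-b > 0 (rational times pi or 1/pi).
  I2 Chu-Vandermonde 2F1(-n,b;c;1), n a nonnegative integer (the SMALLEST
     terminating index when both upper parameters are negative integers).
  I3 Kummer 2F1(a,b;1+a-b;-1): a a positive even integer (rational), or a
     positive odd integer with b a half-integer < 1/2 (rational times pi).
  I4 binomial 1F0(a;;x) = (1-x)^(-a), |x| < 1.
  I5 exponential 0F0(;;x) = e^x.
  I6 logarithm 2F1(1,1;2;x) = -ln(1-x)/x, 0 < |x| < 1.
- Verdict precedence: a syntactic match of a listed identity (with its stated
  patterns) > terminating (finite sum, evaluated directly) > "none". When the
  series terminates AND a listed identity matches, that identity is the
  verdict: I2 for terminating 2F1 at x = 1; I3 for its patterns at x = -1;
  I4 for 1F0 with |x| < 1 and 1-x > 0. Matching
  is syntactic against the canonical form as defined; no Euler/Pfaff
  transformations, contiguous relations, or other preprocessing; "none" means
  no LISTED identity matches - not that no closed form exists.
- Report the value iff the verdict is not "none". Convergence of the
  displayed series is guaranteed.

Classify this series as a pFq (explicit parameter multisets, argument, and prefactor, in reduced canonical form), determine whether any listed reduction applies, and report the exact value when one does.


This is \frac{3}{2} * 2F1(-\frac{3}{2}, 3; \frac{11}{2}; -1) in reduced canonical form. Verdict: Kummer's theorem (I3) applies (x = -1; c = \frac{11}{2} equals 1+a-b for upper {-\frac{3}{2}, 3}: listed pattern). Its exact value is \frac{945}{1024} \cdot \pi.

Key observation: x = -1 and the running product (prefactor 3/2) telescopes to a rising factorial.
Step ratio: r(k) = -1 * (k-\frac{3}{2}) (k+3) / [(k+\frac{11}{2}) (k+1)] - rational; roots negated = parameters, x = -1, C = \frac{3}{2}.


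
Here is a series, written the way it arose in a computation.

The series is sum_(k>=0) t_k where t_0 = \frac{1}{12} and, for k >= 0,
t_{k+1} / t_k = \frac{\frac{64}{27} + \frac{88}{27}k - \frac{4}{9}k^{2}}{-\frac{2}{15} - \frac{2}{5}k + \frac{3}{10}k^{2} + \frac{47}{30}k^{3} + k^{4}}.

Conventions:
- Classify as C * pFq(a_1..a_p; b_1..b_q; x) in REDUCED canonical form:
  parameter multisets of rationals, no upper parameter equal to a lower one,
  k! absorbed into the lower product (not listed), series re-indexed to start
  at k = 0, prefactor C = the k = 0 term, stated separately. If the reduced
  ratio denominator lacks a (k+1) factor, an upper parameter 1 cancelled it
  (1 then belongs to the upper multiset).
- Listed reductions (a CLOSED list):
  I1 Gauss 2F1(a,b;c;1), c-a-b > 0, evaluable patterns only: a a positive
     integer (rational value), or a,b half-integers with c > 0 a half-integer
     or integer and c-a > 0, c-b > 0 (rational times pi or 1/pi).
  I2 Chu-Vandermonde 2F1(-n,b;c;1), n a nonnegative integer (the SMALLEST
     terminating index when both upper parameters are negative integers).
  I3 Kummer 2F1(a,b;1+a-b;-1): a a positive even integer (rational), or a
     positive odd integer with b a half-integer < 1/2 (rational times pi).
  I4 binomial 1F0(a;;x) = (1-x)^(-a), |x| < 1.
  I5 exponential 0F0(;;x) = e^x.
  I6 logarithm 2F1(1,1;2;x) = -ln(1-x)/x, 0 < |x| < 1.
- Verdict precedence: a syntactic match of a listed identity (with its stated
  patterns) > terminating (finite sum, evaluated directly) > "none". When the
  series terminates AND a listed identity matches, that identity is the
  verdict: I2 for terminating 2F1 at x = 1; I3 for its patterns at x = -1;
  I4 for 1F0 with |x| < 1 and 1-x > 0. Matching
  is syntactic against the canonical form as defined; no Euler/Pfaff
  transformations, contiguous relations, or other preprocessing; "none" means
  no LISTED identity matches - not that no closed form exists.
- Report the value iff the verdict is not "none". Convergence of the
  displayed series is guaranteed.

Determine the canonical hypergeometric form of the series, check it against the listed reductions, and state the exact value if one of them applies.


The tell: x = -\frac{4}{9} and the expanded ratio factors over Q; C = 1/12, roots give parameters.
Consecutive-term ratio: r(k) = -\frac{4}{9} * (k-8) / [(k-\frac{1}{2}) (k+\frac{2}{5}) (k+1)] - poly over poly, x = -\frac{4}{9} from leading terms; C = \frac{1}{12} at k = 0.

x = -\frac{4}{9} here; the reduced form reads 1F2, upper {-8}, lower {-\frac{1}{2}, \frac{2}{5}}, C = \frac{1}{12}. Verdict: terminating - upper -8 stops the sum at k = 8; the 9 terms are added exactly. Sum: -\frac{27671880378552060359}{4979123145499875372}.
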